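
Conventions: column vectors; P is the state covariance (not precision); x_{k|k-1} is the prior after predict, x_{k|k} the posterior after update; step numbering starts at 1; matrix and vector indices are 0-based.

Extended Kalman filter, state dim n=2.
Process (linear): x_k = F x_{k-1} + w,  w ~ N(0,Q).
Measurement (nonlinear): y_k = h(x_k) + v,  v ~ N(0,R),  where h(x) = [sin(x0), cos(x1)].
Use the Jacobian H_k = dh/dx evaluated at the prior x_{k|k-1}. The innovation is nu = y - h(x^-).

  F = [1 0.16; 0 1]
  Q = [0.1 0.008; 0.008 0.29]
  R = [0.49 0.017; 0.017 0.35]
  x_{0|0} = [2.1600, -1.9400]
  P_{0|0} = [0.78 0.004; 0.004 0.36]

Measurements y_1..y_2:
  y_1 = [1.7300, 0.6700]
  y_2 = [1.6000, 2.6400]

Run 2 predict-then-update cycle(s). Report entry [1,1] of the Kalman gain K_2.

step 1: x^-=[1.8496, -1.9400]  P^-=[0.8905 0.0696; 0.0696 0.6500]  H_jac=[-0.2752 0.0000; 0.0000 0.9326]  S=[0.5574 -0.0009; -0.0009 0.9154]  K=[-0.4395 0.0705; -0.0333 0.6622]  nu=[0.7686, 1.0309]  x^+=[1.5845, -1.2829]  P^+=[0.7782 0.0184; 0.0184 0.2479]
step 2: x^-=[1.3792, -1.2829]  P^-=[0.8905 0.0661; 0.0661 0.5379]  H_jac=[0.1904 0.0000; 0.0000 0.9589]  S=[0.5223 0.0291; 0.0291 0.8446]  K=[0.3211 0.0640; -0.0099 0.6111]  nu=[0.6183, 2.3561]  x^+=[1.7285, 0.1506]  P^+=[0.8319 0.0291; 0.0291 0.2229]

K[1,1] = 0.6111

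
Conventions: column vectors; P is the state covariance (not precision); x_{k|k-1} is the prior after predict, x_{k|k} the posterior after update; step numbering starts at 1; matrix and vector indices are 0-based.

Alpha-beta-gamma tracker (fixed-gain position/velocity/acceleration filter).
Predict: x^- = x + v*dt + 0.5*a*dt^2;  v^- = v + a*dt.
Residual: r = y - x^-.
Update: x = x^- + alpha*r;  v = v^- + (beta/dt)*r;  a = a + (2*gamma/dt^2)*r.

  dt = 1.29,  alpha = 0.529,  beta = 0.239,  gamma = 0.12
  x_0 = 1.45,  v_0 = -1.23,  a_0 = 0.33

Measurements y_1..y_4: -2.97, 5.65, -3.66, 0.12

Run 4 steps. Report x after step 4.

step 1: x_pred=0.1379  r=-3.1079  x^+=-1.5062  v^+=-1.3801  a^+=-0.1182
step 2: x_pred=-3.3849  r=9.0349  x^+=1.3946  v^+=0.1413  a^+=1.1848
step 3: x_pred=2.5627  r=-6.2227  x^+=-0.7291  v^+=0.5168  a^+=0.2874
step 4: x_pred=0.1767  r=-0.0567  x^+=0.1467  v^+=0.8770  a^+=0.2792

x_post = 0.1467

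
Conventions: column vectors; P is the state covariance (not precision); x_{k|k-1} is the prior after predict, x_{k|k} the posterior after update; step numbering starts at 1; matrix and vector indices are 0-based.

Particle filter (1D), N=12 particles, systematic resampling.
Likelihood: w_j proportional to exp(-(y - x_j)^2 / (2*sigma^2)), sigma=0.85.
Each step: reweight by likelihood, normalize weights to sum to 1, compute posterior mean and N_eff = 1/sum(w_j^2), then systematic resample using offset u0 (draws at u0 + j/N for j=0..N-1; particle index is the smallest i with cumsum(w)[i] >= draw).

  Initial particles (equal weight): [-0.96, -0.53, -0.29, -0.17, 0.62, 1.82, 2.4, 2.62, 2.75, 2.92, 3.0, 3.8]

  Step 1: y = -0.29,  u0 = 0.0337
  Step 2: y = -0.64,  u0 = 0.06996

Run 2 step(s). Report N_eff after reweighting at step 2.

N_eff = 11.1685

step 1: w=[0.1702, 0.2231, 0.2322, 0.2299, 0.1309, 0.0107, 0.0016, 0.0007, 0.0004, 0.0002, 0.0001, 0.0000]  mean=-0.2801  Neff=4.9307  idx=[0, 0, 1, 1, 1, 2, 2, 2, 3, 3, 4, 4]
step 2: w=[0.0934, 0.0934, 0.0994, 0.0994, 0.0994, 0.0921, 0.0921, 0.0921, 0.0860, 0.0860, 0.0334, 0.0334]  mean=-0.4052  Neff=11.1685  idx=[0, 1, 2, 3, 4, 5, 5, 6, 7, 8, 9, 11]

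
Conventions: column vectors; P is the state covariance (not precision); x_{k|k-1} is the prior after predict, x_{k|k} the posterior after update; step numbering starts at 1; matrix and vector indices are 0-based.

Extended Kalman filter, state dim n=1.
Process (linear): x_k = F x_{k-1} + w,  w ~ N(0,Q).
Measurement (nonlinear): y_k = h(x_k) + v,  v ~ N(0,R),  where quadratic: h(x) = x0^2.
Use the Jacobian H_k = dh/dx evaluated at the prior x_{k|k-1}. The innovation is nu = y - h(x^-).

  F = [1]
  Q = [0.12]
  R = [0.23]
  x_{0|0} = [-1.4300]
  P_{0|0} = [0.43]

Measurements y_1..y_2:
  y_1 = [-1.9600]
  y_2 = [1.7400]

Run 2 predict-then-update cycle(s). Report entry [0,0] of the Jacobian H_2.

H_jac[0,0] = -0.1956

step 1: x^-=[-1.4300]  P^-=[0.5500]  H_jac=[-2.8600]  S=[4.7288]  K=[-0.3326]  nu=[-4.0049]  x^+=[-0.0978]  P^+=[0.0268]
step 2: x^-=[-0.0978]  P^-=[0.1468]  H_jac=[-0.1956]  S=[0.2356]  K=[-0.1218]  nu=[1.7304]  x^+=[-0.3086]  P^+=[0.1433]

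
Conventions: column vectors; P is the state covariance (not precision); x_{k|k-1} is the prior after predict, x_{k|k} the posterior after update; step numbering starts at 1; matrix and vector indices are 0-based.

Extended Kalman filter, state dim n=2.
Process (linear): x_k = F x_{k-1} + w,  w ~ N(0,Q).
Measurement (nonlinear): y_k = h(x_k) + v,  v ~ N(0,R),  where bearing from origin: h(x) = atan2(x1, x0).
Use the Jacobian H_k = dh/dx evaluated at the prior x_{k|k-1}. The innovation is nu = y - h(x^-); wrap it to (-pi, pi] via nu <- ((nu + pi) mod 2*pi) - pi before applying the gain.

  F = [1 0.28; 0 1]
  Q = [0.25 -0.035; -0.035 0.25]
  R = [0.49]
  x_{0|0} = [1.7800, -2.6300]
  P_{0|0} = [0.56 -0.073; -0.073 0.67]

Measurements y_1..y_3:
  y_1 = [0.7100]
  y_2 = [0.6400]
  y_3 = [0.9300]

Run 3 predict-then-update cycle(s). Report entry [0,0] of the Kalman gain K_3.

K[0,0] = 0.5206

step 1: x^-=[1.0436, -2.6300]  P^-=[0.8216 0.0796; 0.0796 0.9200]  H_jac=[0.3285 0.1304]  S=[0.6011]  K=[0.4663; 0.2430]  nu=[1.9030]  x^+=[1.9310, -2.1676]  P^+=[0.6910 0.0115; 0.0115 0.8845]
step 2: x^-=[1.3240, -2.1676]  P^-=[1.0167 0.2241; 0.2241 1.1345]  H_jac=[0.3360 0.2052]  S=[0.6835]  K=[0.5671; 0.4509]  nu=[1.6624]  x^+=[2.2668, -1.4180]  P^+=[0.7969 0.0494; 0.0494 0.9956]
step 3: x^-=[1.8698, -1.4180]  P^-=[1.1526 0.2932; 0.2932 1.2456]  H_jac=[0.2575 0.3395]  S=[0.7613]  K=[0.5206; 0.6547]  nu=[1.5788]  x^+=[2.6918, -0.3844]  P^+=[0.9463 0.0337; 0.0337 0.9193]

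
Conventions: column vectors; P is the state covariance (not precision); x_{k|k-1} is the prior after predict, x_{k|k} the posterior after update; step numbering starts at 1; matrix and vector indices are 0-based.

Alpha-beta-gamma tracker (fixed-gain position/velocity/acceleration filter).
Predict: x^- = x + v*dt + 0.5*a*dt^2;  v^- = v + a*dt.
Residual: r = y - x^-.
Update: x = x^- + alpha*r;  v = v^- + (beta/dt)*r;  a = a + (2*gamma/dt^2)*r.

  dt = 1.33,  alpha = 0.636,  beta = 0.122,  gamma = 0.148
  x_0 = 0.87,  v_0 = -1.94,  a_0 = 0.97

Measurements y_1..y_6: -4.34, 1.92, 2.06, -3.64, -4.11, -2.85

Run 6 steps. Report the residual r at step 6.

step 1: x_pred=-0.8523  r=-3.4877  x^+=-3.0705  v^+=-0.9698  a^+=0.3864
step 2: x_pred=-4.0186  r=5.9386  x^+=-0.2417  v^+=0.0888  a^+=1.3801
step 3: x_pred=1.0971  r=0.9629  x^+=1.7095  v^+=2.0127  a^+=1.5412
step 4: x_pred=5.7495  r=-9.3895  x^+=-0.2222  v^+=3.2013  a^+=-0.0300
step 5: x_pred=4.0090  r=-8.1190  x^+=-1.1547  v^+=2.4167  a^+=-1.3885
step 6: x_pred=0.8314  r=-3.6814  x^+=-1.5100  v^+=0.2322  a^+=-2.0046

resid = -3.6814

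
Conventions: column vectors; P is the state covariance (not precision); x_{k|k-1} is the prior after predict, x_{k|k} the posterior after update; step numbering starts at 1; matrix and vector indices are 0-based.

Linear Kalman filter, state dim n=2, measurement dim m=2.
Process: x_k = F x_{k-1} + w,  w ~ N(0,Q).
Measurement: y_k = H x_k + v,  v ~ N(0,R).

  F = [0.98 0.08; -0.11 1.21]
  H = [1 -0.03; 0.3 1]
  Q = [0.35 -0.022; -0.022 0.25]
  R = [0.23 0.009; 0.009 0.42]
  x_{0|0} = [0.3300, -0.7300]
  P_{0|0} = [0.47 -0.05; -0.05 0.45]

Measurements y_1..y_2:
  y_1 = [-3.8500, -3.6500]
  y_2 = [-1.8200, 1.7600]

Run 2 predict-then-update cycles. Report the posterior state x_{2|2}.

step 1: x^-=[0.2650, -0.9196]  P^-=[0.7964 -0.0880; -0.0880 0.9278]  S=[1.0325 0.1329; 0.1329 1.3667]  K=[0.7693 0.0356; -0.1996 0.6790]  nu=[-4.1426, -2.8099]  x^+=[-3.0220, -2.0008]  P^+=[0.1763 -0.0310; -0.0310 0.2927]
step 2: x^-=[-3.1216, -2.0885]  P^-=[0.5164 -0.0492; -0.0492 0.6889]  S=[0.7499 0.0945; 0.0945 1.1259]  K=[0.6859 0.0363; -0.1704 0.6131]  nu=[1.2390, 4.7850]  x^+=[-2.0979, 0.6340]  P^+=[0.1573 -0.0258; -0.0258 0.2637]

x_post = [-2.0979, 0.6340]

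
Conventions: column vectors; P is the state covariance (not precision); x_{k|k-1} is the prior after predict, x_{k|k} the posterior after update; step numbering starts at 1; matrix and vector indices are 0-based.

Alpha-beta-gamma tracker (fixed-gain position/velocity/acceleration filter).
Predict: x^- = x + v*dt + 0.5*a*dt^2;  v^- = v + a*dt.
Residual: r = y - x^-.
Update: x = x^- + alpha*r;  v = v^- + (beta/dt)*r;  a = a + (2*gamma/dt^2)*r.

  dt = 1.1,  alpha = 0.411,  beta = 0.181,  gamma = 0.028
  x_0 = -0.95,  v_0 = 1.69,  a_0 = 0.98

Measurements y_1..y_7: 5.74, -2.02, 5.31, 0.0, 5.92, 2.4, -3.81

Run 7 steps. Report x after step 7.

step 1: x_pred=1.5019  r=4.2381  x^+=3.2438  v^+=3.4654  a^+=1.1761
step 2: x_pred=7.7672  r=-9.7872  x^+=3.7447  v^+=3.1487  a^+=0.7232
step 3: x_pred=7.6457  r=-2.3357  x^+=6.6858  v^+=3.5598  a^+=0.6151
step 4: x_pred=10.9737  r=-10.9737  x^+=6.4635  v^+=2.4308  a^+=0.1072
step 5: x_pred=9.2022  r=-3.2822  x^+=7.8532  v^+=2.0086  a^+=-0.0447
step 6: x_pred=10.0356  r=-7.6356  x^+=6.8974  v^+=0.7030  a^+=-0.3981
step 7: x_pred=7.4299  r=-11.2399  x^+=2.8103  v^+=-1.5843  a^+=-0.9183

x_post = 2.8103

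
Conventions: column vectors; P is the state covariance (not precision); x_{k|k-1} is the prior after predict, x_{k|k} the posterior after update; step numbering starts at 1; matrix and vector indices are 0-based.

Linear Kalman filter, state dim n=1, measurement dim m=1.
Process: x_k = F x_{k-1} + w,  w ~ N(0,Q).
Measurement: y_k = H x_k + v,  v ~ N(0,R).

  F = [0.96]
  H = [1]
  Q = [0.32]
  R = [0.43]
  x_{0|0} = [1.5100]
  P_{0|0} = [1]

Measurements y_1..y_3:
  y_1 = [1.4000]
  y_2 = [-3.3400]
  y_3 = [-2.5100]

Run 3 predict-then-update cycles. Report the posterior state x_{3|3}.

x_post = [-2.0027]

step 1: x^-=[1.4496]  P^-=[1.2416]  S=[1.6716]  K=[0.7428]  nu=[-0.0496]  x^+=[1.4128]  P^+=[0.3194]
step 2: x^-=[1.3562]  P^-=[0.6143]  S=[1.0443]  K=[0.5883]  nu=[-4.6962]  x^+=[-1.4064]  P^+=[0.2530]
step 3: x^-=[-1.3501]  P^-=[0.5531]  S=[0.9831]  K=[0.5626]  nu=[-1.1599]  x^+=[-2.0027]  P^+=[0.2419]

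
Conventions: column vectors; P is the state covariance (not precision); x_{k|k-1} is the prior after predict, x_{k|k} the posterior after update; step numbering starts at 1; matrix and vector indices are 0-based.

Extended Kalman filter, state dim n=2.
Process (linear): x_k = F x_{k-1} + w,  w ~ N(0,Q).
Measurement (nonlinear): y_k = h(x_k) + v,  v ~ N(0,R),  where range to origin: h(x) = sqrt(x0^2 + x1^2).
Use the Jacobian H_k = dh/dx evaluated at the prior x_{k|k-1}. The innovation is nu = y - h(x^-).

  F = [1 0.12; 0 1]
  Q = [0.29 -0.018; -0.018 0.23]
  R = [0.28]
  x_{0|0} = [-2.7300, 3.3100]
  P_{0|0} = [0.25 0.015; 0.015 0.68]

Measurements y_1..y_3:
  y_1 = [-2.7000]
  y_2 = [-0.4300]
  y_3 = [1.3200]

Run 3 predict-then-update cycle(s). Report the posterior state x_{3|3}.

step 1: x^-=[-2.3328, 3.3100]  P^-=[0.5534 0.0786; 0.0786 0.9100]  H_jac=[-0.5761 0.8174]  S=[0.9976]  K=[-0.2552; 0.7002]  nu=[-6.7495]  x^+=[-0.6106, -1.4160]  P^+=[0.4884 0.2568; 0.2568 0.4209]
step 2: x^-=[-0.7806, -1.4160]  P^-=[0.8461 0.2893; 0.2893 0.6509]  H_jac=[-0.4828 -0.8758]  S=[1.2210]  K=[-0.5421; -0.5812]  nu=[-2.0469]  x^+=[0.3290, -0.2263]  P^+=[0.4874 -0.0953; -0.0953 0.2384]
step 3: x^-=[0.3018, -0.2263]  P^-=[0.7579 -0.0847; -0.0847 0.4684]  H_jac=[0.8001 -0.5999]  S=[1.0151]  K=[0.6475; -0.3436]  nu=[0.9428]  x^+=[0.9122, -0.5503]  P^+=[0.3324 0.1411; 0.1411 0.3485]

x_post = [0.9122, -0.5503]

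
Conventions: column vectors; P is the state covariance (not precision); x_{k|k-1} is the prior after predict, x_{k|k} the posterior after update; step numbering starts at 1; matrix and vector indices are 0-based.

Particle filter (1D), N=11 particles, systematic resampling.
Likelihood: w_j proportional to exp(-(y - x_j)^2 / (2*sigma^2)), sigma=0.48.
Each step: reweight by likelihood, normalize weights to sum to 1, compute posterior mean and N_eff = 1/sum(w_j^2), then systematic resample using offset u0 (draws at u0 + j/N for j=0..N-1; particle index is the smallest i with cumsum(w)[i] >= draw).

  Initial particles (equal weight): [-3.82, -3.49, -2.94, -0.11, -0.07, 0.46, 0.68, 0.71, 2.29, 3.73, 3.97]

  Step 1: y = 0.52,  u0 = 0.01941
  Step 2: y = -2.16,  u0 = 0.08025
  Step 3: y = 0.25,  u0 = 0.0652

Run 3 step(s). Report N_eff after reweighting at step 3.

N_eff = 10.9922

step 1: w=[0.0000, 0.0000, 0.0000, 0.1125, 0.1251, 0.2641, 0.2518, 0.2462, 0.0003, 0.0000, 0.0000]  mean=0.4471  Neff=4.5028  idx=[3, 3, 4, 5, 5, 5, 6, 6, 6, 7, 7]
step 2: w=[0.3692, 0.3692, 0.2578, 0.0011, 0.0011, 0.0011, 0.0001, 0.0001, 0.0001, 0.0001, 0.0001]  mean=-0.0974  Neff=2.9491  idx=[0, 0, 0, 0, 1, 1, 1, 1, 2, 2, 2]
step 3: w=[0.0894, 0.0894, 0.0894, 0.0894, 0.0894, 0.0894, 0.0894, 0.0894, 0.0949, 0.0949, 0.0949]  mean=-0.0986  Neff=10.9922  idx=[0, 1, 2, 3, 4, 5, 6, 7, 8, 9, 10]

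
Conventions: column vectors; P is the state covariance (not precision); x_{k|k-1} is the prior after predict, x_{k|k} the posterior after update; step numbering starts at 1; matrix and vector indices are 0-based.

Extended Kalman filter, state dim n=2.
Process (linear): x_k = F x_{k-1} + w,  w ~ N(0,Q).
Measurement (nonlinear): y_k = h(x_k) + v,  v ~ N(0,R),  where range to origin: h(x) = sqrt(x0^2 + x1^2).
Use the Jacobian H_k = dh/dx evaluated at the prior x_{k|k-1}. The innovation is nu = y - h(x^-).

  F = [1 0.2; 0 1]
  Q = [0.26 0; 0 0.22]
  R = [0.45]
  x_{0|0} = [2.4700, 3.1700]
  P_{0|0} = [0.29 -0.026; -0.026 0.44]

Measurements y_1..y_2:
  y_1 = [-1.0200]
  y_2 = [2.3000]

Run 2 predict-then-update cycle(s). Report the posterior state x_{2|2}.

step 1: x^-=[3.1040, 3.1700]  P^-=[0.5572 0.0620; 0.0620 0.6600]  H_jac=[0.6996 0.7145]  S=[1.1217]  K=[0.3870; 0.4591]  nu=[-5.4566]  x^+=[0.9921, 0.6649]  P^+=[0.3892 -0.1373; -0.1373 0.4236]
step 2: x^-=[1.1250, 0.6649]  P^-=[0.6112 -0.0526; -0.0526 0.6436]  H_jac=[0.8609 0.5088]  S=[1.0235]  K=[0.4879; 0.2757]  nu=[0.9932]  x^+=[1.6096, 0.9387]  P^+=[0.3675 -0.1903; -0.1903 0.5658]

x_post = [1.6096, 0.9387]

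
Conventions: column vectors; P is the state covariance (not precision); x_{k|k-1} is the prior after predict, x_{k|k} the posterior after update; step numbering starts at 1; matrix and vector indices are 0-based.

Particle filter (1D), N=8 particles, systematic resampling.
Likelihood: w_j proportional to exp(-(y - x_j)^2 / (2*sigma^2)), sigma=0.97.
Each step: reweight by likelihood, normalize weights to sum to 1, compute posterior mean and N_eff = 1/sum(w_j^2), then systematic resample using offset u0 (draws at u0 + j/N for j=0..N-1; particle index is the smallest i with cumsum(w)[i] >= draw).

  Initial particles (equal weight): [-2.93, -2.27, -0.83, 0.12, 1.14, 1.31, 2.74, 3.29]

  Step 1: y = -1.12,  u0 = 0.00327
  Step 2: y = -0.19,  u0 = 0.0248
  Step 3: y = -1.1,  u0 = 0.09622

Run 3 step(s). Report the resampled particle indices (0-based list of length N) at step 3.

resampled_idx = [1, 1, 2, 3, 4, 4, 6, 7]

step 1: w=[0.0805, 0.2273, 0.4389, 0.2028, 0.0304, 0.0199, 0.0002, 0.0000]  mean=-1.0306  Neff=3.4100  idx=[0, 1, 1, 2, 2, 2, 3, 3]
step 2: w=[0.0041, 0.0221, 0.0221, 0.1775, 0.1775, 0.1775, 0.2096, 0.2096]  mean=-0.5040  Neff=5.4537  idx=[1, 3, 4, 4, 5, 6, 6, 7]
step 3: w=[0.0849, 0.1690, 0.1690, 0.1690, 0.1690, 0.0797, 0.0797, 0.0797]  mean=-0.7252  Neff=7.1160  idx=[1, 1, 2, 3, 4, 4, 6, 7]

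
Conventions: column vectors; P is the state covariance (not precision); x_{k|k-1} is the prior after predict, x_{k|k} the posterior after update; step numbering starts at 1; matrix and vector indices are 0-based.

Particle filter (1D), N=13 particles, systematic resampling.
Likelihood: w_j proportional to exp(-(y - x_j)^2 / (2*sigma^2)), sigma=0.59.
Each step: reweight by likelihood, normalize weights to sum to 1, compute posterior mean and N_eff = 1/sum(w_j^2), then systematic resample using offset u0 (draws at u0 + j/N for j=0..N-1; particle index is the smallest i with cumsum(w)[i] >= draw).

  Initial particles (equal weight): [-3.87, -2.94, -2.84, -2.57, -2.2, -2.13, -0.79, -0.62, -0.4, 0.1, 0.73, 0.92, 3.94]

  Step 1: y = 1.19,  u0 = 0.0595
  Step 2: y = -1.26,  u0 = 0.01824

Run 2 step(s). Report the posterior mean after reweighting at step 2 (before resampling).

step 1: w=[0.0000, 0.0000, 0.0000, 0.0000, 0.0000, 0.0000, 0.0019, 0.0049, 0.0142, 0.0976, 0.3969, 0.4844, 0.0000]  mean=0.7350  Neff=2.4878  idx=[9, 10, 10, 10, 10, 10, 11, 11, 11, 11, 11, 11, 11]
step 2: w=[0.7410, 0.0358, 0.0358, 0.0358, 0.0358, 0.0358, 0.0115, 0.0115, 0.0115, 0.0115, 0.0115, 0.0115, 0.0115]  mean=0.2784  Neff=1.7971  idx=[0, 0, 0, 0, 0, 0, 0, 0, 0, 0, 2, 4, 7]

post_mean = 0.2784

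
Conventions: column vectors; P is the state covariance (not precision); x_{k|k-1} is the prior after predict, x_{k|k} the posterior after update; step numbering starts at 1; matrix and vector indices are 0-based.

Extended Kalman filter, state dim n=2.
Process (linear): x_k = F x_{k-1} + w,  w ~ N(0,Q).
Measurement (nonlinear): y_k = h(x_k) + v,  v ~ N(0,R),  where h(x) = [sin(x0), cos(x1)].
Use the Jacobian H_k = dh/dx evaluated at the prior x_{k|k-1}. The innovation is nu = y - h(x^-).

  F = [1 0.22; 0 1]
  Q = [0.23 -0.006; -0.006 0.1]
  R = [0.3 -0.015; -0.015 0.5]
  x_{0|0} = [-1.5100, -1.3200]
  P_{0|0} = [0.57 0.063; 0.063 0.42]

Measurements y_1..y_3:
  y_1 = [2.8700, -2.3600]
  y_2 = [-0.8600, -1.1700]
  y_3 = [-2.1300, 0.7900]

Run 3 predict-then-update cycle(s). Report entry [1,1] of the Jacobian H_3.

step 1: x^-=[-1.8004, -1.3200]  P^-=[0.8480 0.1494; 0.1494 0.5200]  H_jac=[-0.2276 0.0000; 0.0000 0.9687]  S=[0.3439 -0.0479; -0.0479 0.9880]  K=[-0.5445 0.1201; -0.0280 0.5085]  nu=[3.8438, -2.6082]  x^+=[-4.2063, -2.7538]  P^+=[0.7256 0.0704; 0.0704 0.2629]
step 2: x^-=[-4.8122, -2.7538]  P^-=[0.9993 0.1222; 0.1222 0.3629]  H_jac=[0.0996 0.0000; 0.0000 0.3781]  S=[0.3099 -0.0104; -0.0104 0.5519]  K=[0.3242 0.0899; 0.0477 0.2495]  nu=[-1.8550, -0.2442]  x^+=[-5.4355, -2.9032]  P^+=[0.9629 0.1060; 0.1060 0.3281]
step 3: x^-=[-6.0742, -2.9032]  P^-=[1.2554 0.1721; 0.1721 0.4281]  H_jac=[0.9782 0.0000; 0.0000 0.2361]  S=[1.5013 0.0248; 0.0248 0.5239]  K=[0.8173 0.0390; 0.1091 0.1878]  nu=[-2.3375, 1.7617]  x^+=[-7.9161, -2.8273]  P^+=[0.2501 0.0306; 0.0306 0.3907]

H_jac[1,1] = 0.2361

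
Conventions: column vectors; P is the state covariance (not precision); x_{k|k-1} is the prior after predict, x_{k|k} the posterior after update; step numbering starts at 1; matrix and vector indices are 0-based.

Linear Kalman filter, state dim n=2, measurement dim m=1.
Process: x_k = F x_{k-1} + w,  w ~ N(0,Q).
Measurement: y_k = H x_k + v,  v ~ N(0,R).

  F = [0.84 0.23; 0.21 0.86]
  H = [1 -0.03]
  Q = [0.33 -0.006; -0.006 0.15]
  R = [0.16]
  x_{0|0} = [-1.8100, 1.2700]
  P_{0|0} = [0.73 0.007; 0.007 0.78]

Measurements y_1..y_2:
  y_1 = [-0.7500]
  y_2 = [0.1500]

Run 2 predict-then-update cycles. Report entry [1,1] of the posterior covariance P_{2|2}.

step 1: x^-=[-1.2283, 0.7121]  P^-=[0.8891 0.2825; 0.2825 0.7616]  S=[1.0328]  K=[0.8526; 0.2514]  nu=[0.4997]  x^+=[-0.8023, 0.8377]  P^+=[0.1383 0.0611; 0.0611 0.6964]
step 2: x^-=[-0.4812, 0.5519]  P^-=[0.4880 0.2032; 0.2032 0.6932]  S=[0.6364]  K=[0.7572; 0.2866]  nu=[0.6478]  x^+=[0.0093, 0.7376]  P^+=[0.1231 0.0651; 0.0651 0.6409]

P_post[1,1] = 0.6409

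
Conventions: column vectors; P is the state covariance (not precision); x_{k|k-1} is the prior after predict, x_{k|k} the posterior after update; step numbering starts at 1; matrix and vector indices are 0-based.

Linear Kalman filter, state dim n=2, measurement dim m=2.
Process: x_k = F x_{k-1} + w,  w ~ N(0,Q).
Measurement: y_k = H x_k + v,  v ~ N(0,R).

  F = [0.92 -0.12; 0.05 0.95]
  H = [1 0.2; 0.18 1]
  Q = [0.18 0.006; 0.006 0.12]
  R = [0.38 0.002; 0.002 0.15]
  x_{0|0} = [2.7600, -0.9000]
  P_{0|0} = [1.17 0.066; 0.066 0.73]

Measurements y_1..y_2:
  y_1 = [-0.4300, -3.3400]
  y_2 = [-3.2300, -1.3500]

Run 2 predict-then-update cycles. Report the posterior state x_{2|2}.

x_post = [-1.0341, -1.8281]

step 1: x^-=[2.6472, -0.7170]  P^-=[1.1662 0.0339; 0.0339 0.7880]  S=[1.5913 0.4046; 0.4046 0.9880]  K=[0.7528 -0.0615; -0.0938 0.8422]  nu=[-2.9338, -3.0995]  x^+=[0.6294, -3.0521]  P^+=[0.2982 -0.0614; -0.0614 0.1372]
step 2: x^-=[0.9453, -2.8680]  P^-=[0.4479 -0.0492; -0.0492 0.2387]  S=[0.8178 0.0794; 0.0794 0.3855]  K=[0.5386 -0.0294; -0.0609 0.6088]  nu=[-3.6017, 1.3479]  x^+=[-1.0341, -1.8281]  P^+=[0.2129 -0.0417; -0.0417 0.0987]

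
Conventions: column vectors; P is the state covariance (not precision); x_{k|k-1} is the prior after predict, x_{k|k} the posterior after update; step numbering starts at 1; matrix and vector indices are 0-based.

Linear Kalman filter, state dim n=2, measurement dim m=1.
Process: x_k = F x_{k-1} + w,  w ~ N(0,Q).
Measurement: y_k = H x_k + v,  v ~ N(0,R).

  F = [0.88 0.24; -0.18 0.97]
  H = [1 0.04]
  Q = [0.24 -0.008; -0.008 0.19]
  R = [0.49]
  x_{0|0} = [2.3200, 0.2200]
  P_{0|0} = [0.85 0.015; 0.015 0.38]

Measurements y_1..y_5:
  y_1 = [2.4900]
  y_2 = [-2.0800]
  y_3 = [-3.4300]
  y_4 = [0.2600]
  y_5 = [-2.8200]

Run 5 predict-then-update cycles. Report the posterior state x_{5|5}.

step 1: x^-=[2.0944, -0.2042]  P^-=[0.9265 -0.0420; -0.0420 0.5698]  S=[1.4140]  K=[0.6540; -0.0136]  nu=[0.4038]  x^+=[2.3585, -0.2097]  P^+=[0.3216 -0.0294; -0.0294 0.5696]
step 2: x^-=[2.0251, -0.6279]  P^-=[0.5095 0.0498; 0.0498 0.7466]  S=[1.0046]  K=[0.5091; 0.0793]  nu=[-4.0800]  x^+=[-0.0519, -0.9514]  P^+=[0.2491 0.0092; 0.0092 0.7403]
step 3: x^-=[-0.2741, -0.9135]  P^-=[0.4794 0.1324; 0.1324 0.8914]  S=[0.9814]  K=[0.4939; 0.1712]  nu=[-3.1194]  x^+=[-1.8147, -1.4476]  P^+=[0.2400 0.0494; 0.0494 0.8626]
step 4: x^-=[-1.9444, -1.0775]  P^-=[0.4964 0.1948; 0.1948 0.9922]  S=[1.0036]  K=[0.5024; 0.2337]  nu=[2.2475]  x^+=[-0.8152, -0.5523]  P^+=[0.2431 0.0770; 0.0770 0.9374]
step 5: x^-=[-0.8499, -0.3890]  P^-=[0.5148 0.2341; 0.2341 1.0530]  S=[1.0252]  K=[0.5113; 0.2694]  nu=[-1.9545]  x^+=[-1.8492, -0.9157]  P^+=[0.2468 0.0929; 0.0929 0.9785]

x_post = [-1.8492, -0.9157]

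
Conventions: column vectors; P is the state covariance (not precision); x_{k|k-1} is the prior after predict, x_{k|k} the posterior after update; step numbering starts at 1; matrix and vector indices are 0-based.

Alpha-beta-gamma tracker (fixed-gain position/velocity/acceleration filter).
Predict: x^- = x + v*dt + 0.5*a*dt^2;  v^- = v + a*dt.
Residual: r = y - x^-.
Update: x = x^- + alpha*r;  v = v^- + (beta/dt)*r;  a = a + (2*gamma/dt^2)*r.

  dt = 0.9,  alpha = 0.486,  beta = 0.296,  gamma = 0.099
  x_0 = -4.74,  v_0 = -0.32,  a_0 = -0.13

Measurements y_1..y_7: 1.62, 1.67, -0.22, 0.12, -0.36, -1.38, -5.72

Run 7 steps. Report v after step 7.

step 1: x_pred=-5.0807  r=6.7007  x^+=-1.8241  v^+=1.7668  a^+=1.5079
step 2: x_pred=0.3767  r=1.2933  x^+=1.0052  v^+=3.5493  a^+=1.8241
step 3: x_pred=4.9383  r=-5.1583  x^+=2.4314  v^+=3.4944  a^+=0.5632
step 4: x_pred=5.8044  r=-5.6844  x^+=3.0418  v^+=2.1317  a^+=-0.8264
step 5: x_pred=4.6257  r=-4.9857  x^+=2.2026  v^+=-0.2517  a^+=-2.0451
step 6: x_pred=1.1478  r=-2.5278  x^+=-0.0807  v^+=-2.9237  a^+=-2.6630
step 7: x_pred=-3.7906  r=-1.9294  x^+=-4.7283  v^+=-5.9550  a^+=-3.1346

v_post = -5.9550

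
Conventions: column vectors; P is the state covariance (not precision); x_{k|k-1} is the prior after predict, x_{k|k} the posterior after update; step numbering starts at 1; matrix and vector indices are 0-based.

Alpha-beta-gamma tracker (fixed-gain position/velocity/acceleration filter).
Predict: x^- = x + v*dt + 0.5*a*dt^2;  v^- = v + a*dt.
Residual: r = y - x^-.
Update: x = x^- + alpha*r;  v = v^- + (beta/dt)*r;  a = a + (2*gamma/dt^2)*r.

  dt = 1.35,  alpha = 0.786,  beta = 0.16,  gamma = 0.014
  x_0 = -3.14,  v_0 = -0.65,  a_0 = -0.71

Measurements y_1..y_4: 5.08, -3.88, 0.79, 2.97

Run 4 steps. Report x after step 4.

step 1: x_pred=-4.6645  r=9.7445  x^+=2.9947  v^+=-0.4536  a^+=-0.5603
step 2: x_pred=1.8718  r=-5.7518  x^+=-2.6491  v^+=-1.8917  a^+=-0.6487
step 3: x_pred=-5.7940  r=6.5840  x^+=-0.6190  v^+=-1.9870  a^+=-0.5475
step 4: x_pred=-3.8004  r=6.7704  x^+=1.5211  v^+=-1.9238  a^+=-0.4435

x_post = 1.5211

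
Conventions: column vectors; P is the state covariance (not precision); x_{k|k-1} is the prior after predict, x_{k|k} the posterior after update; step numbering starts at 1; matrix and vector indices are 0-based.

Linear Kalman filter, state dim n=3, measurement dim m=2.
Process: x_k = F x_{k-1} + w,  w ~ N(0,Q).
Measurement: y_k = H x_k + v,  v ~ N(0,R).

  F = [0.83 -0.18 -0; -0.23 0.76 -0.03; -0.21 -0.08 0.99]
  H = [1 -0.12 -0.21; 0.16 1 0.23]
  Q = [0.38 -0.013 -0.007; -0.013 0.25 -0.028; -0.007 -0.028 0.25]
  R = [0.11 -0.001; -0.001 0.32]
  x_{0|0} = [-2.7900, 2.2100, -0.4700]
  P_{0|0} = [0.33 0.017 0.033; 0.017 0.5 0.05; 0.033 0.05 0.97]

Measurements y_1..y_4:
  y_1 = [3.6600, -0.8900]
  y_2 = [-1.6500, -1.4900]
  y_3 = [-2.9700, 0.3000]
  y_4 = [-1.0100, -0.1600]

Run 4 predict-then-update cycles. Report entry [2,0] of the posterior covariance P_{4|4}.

step 1: x^-=[-2.7135, 2.3354, -0.0562]  P^-=[0.6185 -0.1335 -0.0396; -0.1335 0.5494 -0.0432; -0.0396 -0.0432 1.1974]  S=[0.8357 -0.1543; -0.1543 0.8830]  K=[0.7854 0.0878; -0.1235 0.5651; -0.3047 0.2025]  nu=[6.6419, -2.7783]  x^+=[2.2593, -0.0548, -2.6426]  P^+=[0.1174 -0.0295 0.1651; -0.0295 0.2331 -0.2062; 0.1651 -0.2062 1.0645]
step 2: x^-=[1.8851, -0.4820, -3.0862]  P^-=[0.4773 -0.0923 0.1491; -0.0923 0.4138 -0.2561; 0.1491 -0.2561 1.2631]  S=[0.5955 -0.0357; -0.0357 0.6764]  K=[0.7715 0.0678; -0.1183 0.4965; -0.1386 0.0788]  nu=[-4.2410, -0.5998]  x^+=[-1.4275, -0.2780, -2.5455]  P^+=[0.1234 -0.0474 0.2110; -0.0474 0.2345 -0.2951; 0.2110 -0.2951 1.2466]
step 3: x^-=[-1.1348, 0.1934, -2.1980]  P^-=[0.4868 -0.1073 0.2022; -0.1073 0.4260 -0.3361; 0.2022 -0.3361 1.4362]  S=[0.5901 -0.0293; -0.0293 0.6604]  K=[0.7777 0.0603; -0.1242 0.4965; -0.0983 0.0358]  nu=[-2.2736, 0.7937]  x^+=[-2.8551, 0.8700, -1.9462]  P^+=[0.1302 -0.0590 0.2465; -0.0590 0.2505 -0.3566; 0.2465 -0.3566 1.4294]
step 4: x^-=[-2.5263, 1.3762, -1.3968]  P^-=[0.4954 -0.1198 0.2417; -0.1198 0.4431 -0.3948; 0.2417 -0.3948 1.6103]  S=[0.5902 -0.0289; -0.0289 0.6588]  K=[0.7806 0.0571; -0.1282 0.5000; -0.0822 0.0180]  nu=[1.3882, -0.8108]  x^+=[-1.4890, 0.7929, -1.5255]  P^+=[0.1362 -0.0685 0.2792; -0.0685 0.2650 -0.4082; 0.2792 -0.4082 1.6060]

P_post[2,0] = 0.2792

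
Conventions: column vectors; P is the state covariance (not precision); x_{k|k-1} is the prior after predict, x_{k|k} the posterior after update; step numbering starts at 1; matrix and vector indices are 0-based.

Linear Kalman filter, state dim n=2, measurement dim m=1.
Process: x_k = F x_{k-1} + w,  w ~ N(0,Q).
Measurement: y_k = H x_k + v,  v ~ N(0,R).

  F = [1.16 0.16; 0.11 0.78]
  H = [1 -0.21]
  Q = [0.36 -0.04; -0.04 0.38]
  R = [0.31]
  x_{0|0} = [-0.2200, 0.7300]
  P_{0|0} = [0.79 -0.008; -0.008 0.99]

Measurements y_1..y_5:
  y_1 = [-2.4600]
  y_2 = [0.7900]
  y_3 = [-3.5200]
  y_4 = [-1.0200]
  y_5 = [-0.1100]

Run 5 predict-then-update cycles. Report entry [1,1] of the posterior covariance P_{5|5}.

P_post[1,1] = 1.0379

step 1: x^-=[-0.1384, 0.5452]  P^-=[1.4454 0.1770; 0.1770 0.9905]  S=[1.7247]  K=[0.8165; -0.0180]  nu=[-2.2071]  x^+=[-1.9405, 0.5849]  P^+=[0.2956 0.2023; 0.2023 0.9899]
step 2: x^-=[-2.1574, 0.2428]  P^-=[0.8582 0.3079; 0.3079 1.0206]  S=[1.0839]  K=[0.7321; 0.0863]  nu=[2.9983]  x^+=[0.0378, 0.5016]  P^+=[0.2772 0.2394; 0.2394 1.0125]
step 3: x^-=[0.1241, 0.3954]  P^-=[0.8478 0.3425; 0.3425 1.0404]  S=[1.0598]  K=[0.7321; 0.1170]  nu=[-3.5611]  x^+=[-2.4829, -0.0214]  P^+=[0.2798 0.2517; 0.2517 1.0259]
step 4: x^-=[-2.8836, -0.2898]  P^-=[0.8562 0.3559; 0.3559 1.0508]  S=[1.0631]  K=[0.7351; 0.1272]  nu=[1.8027]  x^+=[-1.5584, -0.0604]  P^+=[0.2817 0.2565; 0.2565 1.0335]
step 5: x^-=[-1.8174, -0.2186]  P^-=[0.8608 0.3615; 0.3615 1.0562]  S=[1.0655]  K=[0.7366; 0.1311]  nu=[1.6615]  x^+=[-0.5935, -0.0007]  P^+=[0.2827 0.2586; 0.2586 1.0379]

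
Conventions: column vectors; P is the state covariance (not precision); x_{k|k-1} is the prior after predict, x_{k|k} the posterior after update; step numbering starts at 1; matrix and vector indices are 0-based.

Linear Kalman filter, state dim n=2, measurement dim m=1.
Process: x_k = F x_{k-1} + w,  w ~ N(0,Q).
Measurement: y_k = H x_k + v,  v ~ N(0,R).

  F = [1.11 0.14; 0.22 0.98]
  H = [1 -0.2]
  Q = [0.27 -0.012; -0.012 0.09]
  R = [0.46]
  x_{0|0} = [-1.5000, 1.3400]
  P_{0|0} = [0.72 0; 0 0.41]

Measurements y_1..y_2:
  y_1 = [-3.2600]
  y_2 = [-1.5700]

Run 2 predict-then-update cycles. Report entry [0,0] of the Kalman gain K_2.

K[0,0] = 0.6227

step 1: x^-=[-1.4774, 0.9832]  P^-=[1.1651 0.2201; 0.2201 0.5186]  S=[1.5579]  K=[0.7197; 0.0747]  nu=[-1.5860]  x^+=[-2.6188, 0.8647]  P^+=[0.3583 0.1363; 0.1363 0.5099]
step 2: x^-=[-2.7858, 0.2713]  P^-=[0.7638 0.2980; 0.2980 0.6559]  S=[1.1309]  K=[0.6227; 0.1475]  nu=[1.2700]  x^+=[-1.9949, 0.4586]  P^+=[0.3253 0.1941; 0.1941 0.6313]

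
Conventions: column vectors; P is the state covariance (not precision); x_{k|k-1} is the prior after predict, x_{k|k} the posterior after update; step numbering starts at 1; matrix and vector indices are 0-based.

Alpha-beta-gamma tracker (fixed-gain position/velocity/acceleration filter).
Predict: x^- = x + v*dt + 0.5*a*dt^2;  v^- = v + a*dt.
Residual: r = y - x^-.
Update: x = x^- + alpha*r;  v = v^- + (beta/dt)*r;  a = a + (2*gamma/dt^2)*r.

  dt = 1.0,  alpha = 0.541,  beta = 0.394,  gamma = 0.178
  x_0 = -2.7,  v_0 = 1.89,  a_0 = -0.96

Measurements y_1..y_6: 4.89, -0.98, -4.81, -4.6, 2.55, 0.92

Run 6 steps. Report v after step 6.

step 1: x_pred=-1.2900  r=6.1800  x^+=2.0534  v^+=3.3649  a^+=1.2401
step 2: x_pred=6.0383  r=-7.0183  x^+=2.2414  v^+=1.8398  a^+=-1.2584
step 3: x_pred=3.4520  r=-8.2620  x^+=-1.0178  v^+=-2.6739  a^+=-4.1997
step 4: x_pred=-5.7915  r=1.1915  x^+=-5.1469  v^+=-6.4041  a^+=-3.7755
step 5: x_pred=-13.4388  r=15.9888  x^+=-4.7889  v^+=-3.8801  a^+=1.9165
step 6: x_pred=-7.7107  r=8.6307  x^+=-3.0415  v^+=1.4369  a^+=4.9890

v_post = 1.4369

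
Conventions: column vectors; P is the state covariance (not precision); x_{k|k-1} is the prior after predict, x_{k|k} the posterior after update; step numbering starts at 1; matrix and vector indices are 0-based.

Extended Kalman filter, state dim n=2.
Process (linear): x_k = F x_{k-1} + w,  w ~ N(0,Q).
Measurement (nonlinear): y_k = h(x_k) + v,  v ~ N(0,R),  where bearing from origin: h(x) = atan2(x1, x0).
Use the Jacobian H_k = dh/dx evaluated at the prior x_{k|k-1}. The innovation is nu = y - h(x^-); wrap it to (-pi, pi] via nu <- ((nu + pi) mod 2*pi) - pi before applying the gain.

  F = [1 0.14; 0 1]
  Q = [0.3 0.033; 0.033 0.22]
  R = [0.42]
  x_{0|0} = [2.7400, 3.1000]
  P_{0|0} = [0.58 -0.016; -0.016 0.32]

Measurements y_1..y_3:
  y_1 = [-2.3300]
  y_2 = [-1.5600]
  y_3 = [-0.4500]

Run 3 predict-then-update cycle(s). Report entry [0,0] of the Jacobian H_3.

H_jac[0,0] = -0.0683

step 1: x^-=[3.1740, 3.1000]  P^-=[0.8818 0.0618; 0.0618 0.5400]  H_jac=[-0.1575 0.1612]  S=[0.4528]  K=[-0.2847; 0.1708]  nu=[-3.1036]  x^+=[4.0576, 2.5699]  P^+=[0.8451 0.0838; 0.0838 0.5268]
step 2: x^-=[4.4174, 2.5699]  P^-=[1.1789 0.1906; 0.1906 0.7468]  H_jac=[-0.0984 0.1691]  S=[0.4464]  K=[-0.1876; 0.2409]  nu=[-2.0869]  x^+=[4.8090, 2.0671]  P^+=[1.1632 0.2108; 0.2108 0.7209]
step 3: x^-=[5.0983, 2.0671]  P^-=[1.5363 0.3447; 0.3447 0.9409]  H_jac=[-0.0683 0.1685]  S=[0.4459]  K=[-0.1051; 0.3026]  nu=[-0.8352]  x^+=[5.1861, 1.8143]  P^+=[1.5314 0.3589; 0.3589 0.9000]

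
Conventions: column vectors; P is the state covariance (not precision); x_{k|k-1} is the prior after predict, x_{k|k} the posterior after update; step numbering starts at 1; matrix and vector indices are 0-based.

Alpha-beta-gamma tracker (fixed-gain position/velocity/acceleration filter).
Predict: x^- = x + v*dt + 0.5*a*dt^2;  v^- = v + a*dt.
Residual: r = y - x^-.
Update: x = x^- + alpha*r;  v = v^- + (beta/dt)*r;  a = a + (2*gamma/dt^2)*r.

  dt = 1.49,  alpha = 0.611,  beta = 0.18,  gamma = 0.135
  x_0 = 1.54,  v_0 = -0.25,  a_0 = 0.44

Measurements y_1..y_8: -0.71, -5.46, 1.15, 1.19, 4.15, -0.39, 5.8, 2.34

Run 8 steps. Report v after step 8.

v_post = 1.9235

step 1: x_pred=1.6559  r=-2.3659  x^+=0.2103  v^+=0.1198  a^+=0.1523
step 2: x_pred=0.5578  r=-6.0178  x^+=-3.1191  v^+=-0.3803  a^+=-0.5796
step 3: x_pred=-4.3291  r=5.4791  x^+=-0.9814  v^+=-0.5820  a^+=0.0867
step 4: x_pred=-1.7523  r=2.9423  x^+=0.0454  v^+=-0.0973  a^+=0.4446
step 5: x_pred=0.3939  r=3.7561  x^+=2.6889  v^+=1.0189  a^+=0.9014
step 6: x_pred=5.2076  r=-5.5976  x^+=1.7875  v^+=1.6857  a^+=0.2206
step 7: x_pred=4.5440  r=1.2560  x^+=5.3114  v^+=2.1662  a^+=0.3734
step 8: x_pred=8.9535  r=-6.6135  x^+=4.9126  v^+=1.9235  a^+=-0.4309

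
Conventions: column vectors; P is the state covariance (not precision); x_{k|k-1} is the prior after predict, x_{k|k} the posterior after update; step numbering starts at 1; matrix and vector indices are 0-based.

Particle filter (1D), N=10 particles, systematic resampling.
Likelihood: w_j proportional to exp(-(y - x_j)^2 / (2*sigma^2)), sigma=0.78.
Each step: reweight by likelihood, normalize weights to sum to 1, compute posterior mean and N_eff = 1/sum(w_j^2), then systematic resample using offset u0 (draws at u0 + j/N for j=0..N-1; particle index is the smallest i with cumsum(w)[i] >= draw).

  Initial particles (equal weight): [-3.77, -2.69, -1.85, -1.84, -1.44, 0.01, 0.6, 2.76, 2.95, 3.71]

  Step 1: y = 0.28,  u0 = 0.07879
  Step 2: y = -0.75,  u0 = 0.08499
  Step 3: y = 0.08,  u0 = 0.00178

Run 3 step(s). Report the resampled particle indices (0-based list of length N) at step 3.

step 1: w=[0.0000, 0.0004, 0.0120, 0.0124, 0.0438, 0.4691, 0.4578, 0.0032, 0.0014, 0.0000]  mean=0.1835  Neff=2.3157  idx=[5, 5, 5, 5, 5, 6, 6, 6, 6, 6]
step 2: w=[0.1471, 0.1471, 0.1471, 0.1471, 0.1471, 0.0529, 0.0529, 0.0529, 0.0529, 0.0529]  mean=0.1660  Neff=8.1834  idx=[0, 1, 1, 2, 3, 3, 4, 5, 7, 9]
step 3: w=[0.1062, 0.1062, 0.1062, 0.1062, 0.1062, 0.1062, 0.1062, 0.0854, 0.0854, 0.0854]  mean=0.1612  Neff=9.9097  idx=[0, 0, 1, 2, 3, 4, 5, 6, 7, 8]

resampled_idx = [0, 0, 1, 2, 3, 4, 5, 6, 7, 8]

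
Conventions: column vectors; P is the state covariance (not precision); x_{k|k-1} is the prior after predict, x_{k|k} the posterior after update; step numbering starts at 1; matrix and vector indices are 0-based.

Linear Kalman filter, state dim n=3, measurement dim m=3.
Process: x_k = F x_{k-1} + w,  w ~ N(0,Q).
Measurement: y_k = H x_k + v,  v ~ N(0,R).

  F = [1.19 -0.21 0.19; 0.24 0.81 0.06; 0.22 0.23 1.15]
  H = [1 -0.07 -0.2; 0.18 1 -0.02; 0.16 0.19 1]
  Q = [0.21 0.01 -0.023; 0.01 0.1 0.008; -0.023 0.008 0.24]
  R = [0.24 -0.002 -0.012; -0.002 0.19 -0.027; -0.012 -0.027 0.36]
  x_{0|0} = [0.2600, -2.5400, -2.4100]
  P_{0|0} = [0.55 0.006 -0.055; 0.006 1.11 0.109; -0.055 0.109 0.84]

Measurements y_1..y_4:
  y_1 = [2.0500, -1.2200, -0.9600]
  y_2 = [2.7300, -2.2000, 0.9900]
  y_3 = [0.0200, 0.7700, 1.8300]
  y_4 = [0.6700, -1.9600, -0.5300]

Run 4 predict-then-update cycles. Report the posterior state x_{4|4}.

step 1: x^-=[0.3849, -2.1396, -3.2985]  P^-=[1.0316 0.0023 0.1532; 0.0023 0.8743 0.3903; 0.1532 0.3903 1.4667]  S=[1.2839 0.0445 -0.0454; 0.0445 1.0824 0.5559; -0.0454 0.5559 2.0821]  K=[0.7829 0.0594 0.1542; -0.1316 0.7770 0.0571; -0.1028 -0.0252 0.7563]  nu=[0.8556, 0.7843, 2.6834]  x^+=[1.5153, -1.4895, -1.3768]  P^+=[0.1879 -0.0279 0.0198; -0.0279 0.1509 -0.0230; 0.0198 -0.0230 0.2754]
step 2: x^-=[1.8544, -0.9254, -1.5926]  P^-=[0.5174 0.0147 0.1052; 0.0147 0.1983 0.0425; 0.1052 0.0425 0.6163]  S=[0.7401 0.0799 0.0447; 0.0799 0.4082 0.0770; 0.0447 0.0770 1.0474]  K=[0.6492 0.1043 0.1467; -0.0665 0.4948 0.0452; -0.0675 0.0176 0.6138]  nu=[0.4923, -1.6402, 2.4617]  x^+=[2.3641, -1.6583, -0.1438]  P^+=[0.1568 -0.0133 0.0196; -0.0133 0.0951 -0.0122; 0.0196 -0.0122 0.2205]
step 3: x^-=[3.1342, -0.7845, -0.0267]  P^-=[0.4607 0.0296 0.0887; 0.0296 0.1664 0.0402; 0.0887 0.0402 0.5463]  S=[0.6849 0.0877 0.0371; 0.0877 0.3800 0.0685; 0.0371 0.0685 0.9696]  K=[0.6204 0.1228 0.1409; -0.0461 0.4517 0.0488; -0.0696 0.0295 0.5865]  nu=[-3.1745, 0.9898, 1.5043]  x^+=[1.4983, -0.1177, 1.1059]  P^+=[0.1499 -0.0083 0.0176; -0.0083 0.0859 -0.0090; 0.0176 -0.0090 0.2101]
step 4: x^-=[2.0178, 0.3306, 1.5743]  P^-=[0.4465 0.0337 0.0827; 0.0337 0.1621 0.0410; 0.0827 0.0410 0.5329]  S=[0.6719 0.0897 0.0323; 0.0897 0.3767 0.0680; 0.0323 0.0680 0.9543]  K=[0.6126 0.1277 0.1384; -0.0407 0.4449 0.0506; -0.0721 0.0324 0.5806]  nu=[-1.0098, -2.6223, -2.4900]  x^+=[0.7199, -0.9209, 0.1165]  P^+=[0.1480 -0.0070 0.0167; -0.0070 0.0843 -0.0082; 0.0167 -0.0082 0.2079]

x_post = [0.7199, -0.9209, 0.1165]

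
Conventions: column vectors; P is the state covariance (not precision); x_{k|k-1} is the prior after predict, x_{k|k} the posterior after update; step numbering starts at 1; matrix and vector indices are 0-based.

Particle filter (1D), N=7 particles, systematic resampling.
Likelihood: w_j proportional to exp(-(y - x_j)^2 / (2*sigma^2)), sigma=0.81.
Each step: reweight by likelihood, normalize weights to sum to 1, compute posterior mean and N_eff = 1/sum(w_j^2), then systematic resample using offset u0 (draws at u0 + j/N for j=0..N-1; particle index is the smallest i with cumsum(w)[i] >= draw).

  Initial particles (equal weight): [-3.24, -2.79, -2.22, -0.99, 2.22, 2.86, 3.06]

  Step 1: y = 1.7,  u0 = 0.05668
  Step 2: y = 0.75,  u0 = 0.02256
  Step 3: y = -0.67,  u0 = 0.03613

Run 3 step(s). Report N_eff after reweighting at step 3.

N_eff = 7.0000

step 1: w=[0.0000, 0.0000, 0.0000, 0.0028, 0.5728, 0.2524, 0.1719]  mean=2.5168  Neff=2.3731  idx=[4, 4, 4, 4, 5, 5, 6]
step 2: w=[0.2253, 0.2253, 0.2253, 0.2253, 0.0393, 0.0393, 0.0200]  mean=2.2872  Neff=4.8404  idx=[0, 0, 1, 2, 2, 3, 3]
step 3: w=[0.1429, 0.1429, 0.1429, 0.1429, 0.1429, 0.1429, 0.1429]  mean=2.2200  Neff=7.0000  idx=[0, 1, 2, 3, 4, 5, 6]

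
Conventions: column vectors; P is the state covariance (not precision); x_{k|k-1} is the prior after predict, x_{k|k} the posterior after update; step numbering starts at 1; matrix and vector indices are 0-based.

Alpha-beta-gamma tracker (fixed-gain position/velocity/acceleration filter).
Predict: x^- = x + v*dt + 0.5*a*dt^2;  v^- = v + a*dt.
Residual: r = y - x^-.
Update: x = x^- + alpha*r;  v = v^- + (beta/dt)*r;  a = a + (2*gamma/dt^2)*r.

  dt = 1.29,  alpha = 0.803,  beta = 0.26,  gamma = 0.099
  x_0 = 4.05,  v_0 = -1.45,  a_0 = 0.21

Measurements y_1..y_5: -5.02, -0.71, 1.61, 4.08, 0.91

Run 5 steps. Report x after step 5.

step 1: x_pred=2.3542  r=-7.3742  x^+=-3.5673  v^+=-2.6654  a^+=-0.6674
step 2: x_pred=-7.5609  r=6.8509  x^+=-2.0596  v^+=-2.1455  a^+=0.1477
step 3: x_pred=-4.7044  r=6.3144  x^+=0.3661  v^+=-0.6823  a^+=0.8990
step 4: x_pred=0.2340  r=3.8460  x^+=3.3223  v^+=1.2527  a^+=1.3567
step 5: x_pred=6.0671  r=-5.1571  x^+=1.9259  v^+=1.9633  a^+=0.7431

x_post = 1.9259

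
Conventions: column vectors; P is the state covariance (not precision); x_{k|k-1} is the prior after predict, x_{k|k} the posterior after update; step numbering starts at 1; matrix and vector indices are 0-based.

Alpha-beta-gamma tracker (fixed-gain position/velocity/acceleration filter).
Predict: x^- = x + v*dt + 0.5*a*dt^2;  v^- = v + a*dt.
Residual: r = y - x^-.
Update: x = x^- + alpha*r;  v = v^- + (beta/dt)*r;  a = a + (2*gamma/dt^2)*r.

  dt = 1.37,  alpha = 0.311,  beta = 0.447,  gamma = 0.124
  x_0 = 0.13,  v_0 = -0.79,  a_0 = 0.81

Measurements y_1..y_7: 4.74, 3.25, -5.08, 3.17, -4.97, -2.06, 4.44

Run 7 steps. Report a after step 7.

step 1: x_pred=-0.1922  r=4.9322  x^+=1.3417  v^+=1.9290  a^+=1.4617
step 2: x_pred=5.3561  r=-2.1061  x^+=4.7011  v^+=3.2443  a^+=1.1834
step 3: x_pred=10.2564  r=-15.3364  x^+=5.4868  v^+=-0.1384  a^+=-0.8430
step 4: x_pred=4.5061  r=-1.3361  x^+=4.0906  v^+=-1.7292  a^+=-1.0196
step 5: x_pred=0.7647  r=-5.7347  x^+=-1.0188  v^+=-4.9971  a^+=-1.7773
step 6: x_pred=-9.5328  r=7.4728  x^+=-7.2088  v^+=-4.9939  a^+=-0.7899
step 7: x_pred=-14.7916  r=19.2316  x^+=-8.8106  v^+=0.1988  a^+=1.7512

a_post = 1.7512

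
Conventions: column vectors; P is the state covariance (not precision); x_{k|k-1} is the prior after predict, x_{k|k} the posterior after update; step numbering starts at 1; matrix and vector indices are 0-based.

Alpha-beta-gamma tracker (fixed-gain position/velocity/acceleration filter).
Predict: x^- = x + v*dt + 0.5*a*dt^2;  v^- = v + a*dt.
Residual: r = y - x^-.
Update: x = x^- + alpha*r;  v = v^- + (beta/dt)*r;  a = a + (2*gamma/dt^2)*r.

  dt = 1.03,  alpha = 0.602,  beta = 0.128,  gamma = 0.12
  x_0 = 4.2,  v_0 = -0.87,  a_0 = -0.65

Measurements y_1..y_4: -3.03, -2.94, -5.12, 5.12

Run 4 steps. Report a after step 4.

step 1: x_pred=2.9591  r=-5.9891  x^+=-0.6463  v^+=-2.2838  a^+=-2.0049
step 2: x_pred=-4.0621  r=1.1221  x^+=-3.3866  v^+=-4.2094  a^+=-1.7510
step 3: x_pred=-8.6511  r=3.5311  x^+=-6.5254  v^+=-5.5741  a^+=-0.9522
step 4: x_pred=-12.7718  r=17.8918  x^+=-2.0009  v^+=-4.3314  a^+=3.0953

a_post = 3.0953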